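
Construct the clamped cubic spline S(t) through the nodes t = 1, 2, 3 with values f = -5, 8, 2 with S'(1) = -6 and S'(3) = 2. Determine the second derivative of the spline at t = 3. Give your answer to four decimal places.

56.5000

Write σ_i for S''(x_i). With h_i = 1, 1 and divided differences Δ_i = 13, -6, the continuity of S' gives the tridiagonal system
  1·σ_0 + 4·σ_1 + 1·σ_2 = 6(Δ_1 - Δ_0) = -114
Clamped end conditions give two more equations: 2h_0·σ_0 + h_0·σ_1 = 6(Δ_0 - S'(1)) = 114 and h_1·σ_1 + 2h_1·σ_2 = 6(S'(3) - Δ_1) = 48.
Forward elimination and back-substitution give σ_0 = 179/2, σ_1 = -65, σ_2 = 113/2.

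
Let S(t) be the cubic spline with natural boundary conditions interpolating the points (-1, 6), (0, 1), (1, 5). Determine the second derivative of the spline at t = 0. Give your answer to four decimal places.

13.5000

Put σ_i = S'' at the i-th knot. Here h = (1, 1) and Δ = (-5, 4), so the interior equations h_(i-1)·σ_(i-1) + 2(h_(i-1)+h_i)·σ_i + h_i·σ_(i+1) = 6(Δ_i − Δ_(i-1)) read
  1·σ_0 + 4·σ_1 + 1·σ_2 = 6(Δ_1 - Δ_0) = 54
Natural end conditions: σ_0 = σ_2 = 0.
Solving: σ_0 = 0, σ_1 = 27/2, σ_2 = 0.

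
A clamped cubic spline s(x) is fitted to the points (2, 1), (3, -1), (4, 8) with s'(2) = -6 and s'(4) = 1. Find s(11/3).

6

Put σ_i = s'' at the i-th knot. Here h = (1, 1) and Δ = (-2, 9), so the interior equations h_(i-1)·σ_(i-1) + 2(h_(i-1)+h_i)·σ_i + h_i·σ_(i+1) = 6(Δ_i − Δ_(i-1)) read
  1·σ_0 + 4·σ_1 + 1·σ_2 = 6(Δ_1 - Δ_0) = 66
Clamped end conditions give two more equations: 2h_0·σ_0 + h_0·σ_1 = 6(Δ_0 - s'(2)) = 24 and h_1·σ_1 + 2h_1·σ_2 = 6(s'(4) - Δ_1) = -48.
Solving the tridiagonal system: σ_0 = -1, σ_1 = 26, σ_2 = -37.
On [3, 4], s(x) = -1 + 13/2·(x - 3) + 13·(x - 3)² - 21/2·(x - 3)³.
With (x - 3) = 2/3: s(11/3) = 6.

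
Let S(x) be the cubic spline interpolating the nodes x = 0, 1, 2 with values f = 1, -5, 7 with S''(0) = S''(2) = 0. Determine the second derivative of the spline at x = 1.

27

With m_i denoting the second derivative at x_i, h_i = 1, 1, and Δ_i = (y_(i+1) − y_i)/h_i = -6, 12:
  1·m_0 + 4·m_1 + 1·m_2 = 6(Δ_1 - Δ_0) = 108
Natural end conditions: m_0 = m_2 = 0.
Solving: m_0 = 0, m_1 = 27, m_2 = 0.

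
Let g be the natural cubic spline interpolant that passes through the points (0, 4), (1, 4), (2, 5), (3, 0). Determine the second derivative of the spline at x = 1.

Write σ_i for g''(x_i). With h_i = 1, 1, 1 and divided differences Δ_i = 0, 1, -5, the continuity of g' gives the tridiagonal system
  1·σ_0 + 4·σ_1 + 1·σ_2 = 6(Δ_1 - Δ_0) = 6
  1·σ_1 + 4·σ_2 + 1·σ_3 = 6(Δ_2 - Δ_1) = -36
Natural end conditions: σ_0 = σ_3 = 0.
Forward elimination and back-substitution give σ_0 = 0, σ_1 = 4, σ_2 = -10, σ_3 = 0.

4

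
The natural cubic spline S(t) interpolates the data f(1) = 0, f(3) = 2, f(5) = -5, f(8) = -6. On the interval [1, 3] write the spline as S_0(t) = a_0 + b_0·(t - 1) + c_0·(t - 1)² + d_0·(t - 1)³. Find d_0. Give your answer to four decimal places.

Let m_i = S''(x_i). Step sizes h_i = 2, 2, 3; slopes of the chords Δ_i = (y_(i+1) - y_i)/h_i = 1, -7/2, -1/3.
  2·m_0 + 8·m_1 + 2·m_2 = 6(Δ_1 - Δ_0) = -27
  2·m_1 + 10·m_2 + 3·m_3 = 6(Δ_2 - Δ_1) = 19
Natural end conditions: m_0 = m_3 = 0.
Solving the tridiagonal system: m_0 = 0, m_1 = -77/19, m_2 = 103/38, m_3 = 0.
On [1, 3], with S_0(t) = a_0 + b_0·(t - 1) + c_0·(t - 1)² + d_0·(t - 1)³: c_0 = m_0/2 = 0, d_0 = (m_1 - m_0)/(6h_0) = -77/228, b_0 = Δ_0 - h_0(2m_0 + m_1)/6 = 134/57.

-0.3377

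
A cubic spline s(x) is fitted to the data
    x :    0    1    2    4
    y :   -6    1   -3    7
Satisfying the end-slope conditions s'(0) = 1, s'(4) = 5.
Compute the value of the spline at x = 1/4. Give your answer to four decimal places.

With M_i denoting the second derivative at x_i, h_i = 1, 1, 2, and Δ_i = (y_(i+1) − y_i)/h_i = 7, -4, 5:
  1·M_0 + 4·M_1 + 1·M_2 = 6(Δ_1 - Δ_0) = -66
  1·M_1 + 6·M_2 + 2·M_3 = 6(Δ_2 - Δ_1) = 54
Clamped end conditions give two more equations: 2h_0·M_0 + h_0·M_1 = 6(Δ_0 - s'(0)) = 36 and h_2·M_2 + 2h_2·M_3 = 6(s'(4) - Δ_2) = 0.
Hence M_0 = 356/11, M_1 = -316/11, M_2 = 182/11, M_3 = -91/11.
On [0, 1], s(x) = -6 + 1·x + 178/11·x² - 112/11·x³.
With x = 1/4: s(1/4) = -431/88.

-4.8977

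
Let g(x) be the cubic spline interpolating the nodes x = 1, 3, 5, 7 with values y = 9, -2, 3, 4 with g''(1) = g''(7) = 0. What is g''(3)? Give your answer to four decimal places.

6.8000

Write M_i for g''(x_i). With h_i = 2, 2, 2 and divided differences Δ_i = -11/2, 5/2, 1/2, the continuity of g' gives the tridiagonal system
  2·M_0 + 8·M_1 + 2·M_2 = 6(Δ_1 - Δ_0) = 48
  2·M_1 + 8·M_2 + 2·M_3 = 6(Δ_2 - Δ_1) = -12
Natural end conditions: M_0 = M_3 = 0.
Solving: M_0 = 0, M_1 = 34/5, M_2 = -16/5, M_3 = 0.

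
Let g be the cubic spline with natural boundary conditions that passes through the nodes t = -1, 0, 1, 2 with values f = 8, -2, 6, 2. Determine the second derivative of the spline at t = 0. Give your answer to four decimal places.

Let m_i = g''(x_i). Step sizes h_i = 1, 1, 1; slopes of the chords Δ_i = (y_(i+1) - y_i)/h_i = -10, 8, -4.
  1·m_0 + 4·m_1 + 1·m_2 = 6(Δ_1 - Δ_0) = 108
  1·m_1 + 4·m_2 + 1·m_3 = 6(Δ_2 - Δ_1) = -72
Natural end conditions: m_0 = m_3 = 0.
Hence m_0 = 0, m_1 = 168/5, m_2 = -132/5, m_3 = 0.

33.6000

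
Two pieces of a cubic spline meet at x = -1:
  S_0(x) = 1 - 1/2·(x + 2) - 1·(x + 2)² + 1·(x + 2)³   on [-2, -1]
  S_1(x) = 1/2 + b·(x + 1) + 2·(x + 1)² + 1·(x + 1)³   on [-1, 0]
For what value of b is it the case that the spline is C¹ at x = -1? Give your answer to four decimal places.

S_0'(x) = -1/2 - 2·(x + 2) + 3·(x + 2)², so S_0'(-1) = 1/2. On the right, S_1'(-1) = b, so b = 1/2.

0.5000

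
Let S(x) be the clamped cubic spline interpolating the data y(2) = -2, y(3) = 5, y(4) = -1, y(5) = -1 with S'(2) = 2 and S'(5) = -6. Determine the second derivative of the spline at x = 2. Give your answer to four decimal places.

31.8667

Write M_i for S''(x_i). With h_i = 1, 1, 1 and divided differences Δ_i = 7, -6, 0, the continuity of S' gives the tridiagonal system
  1·M_0 + 4·M_1 + 1·M_2 = 6(Δ_1 - Δ_0) = -78
  1·M_1 + 4·M_2 + 1·M_3 = 6(Δ_2 - Δ_1) = 36
Clamped end conditions give two more equations: 2h_0·M_0 + h_0·M_1 = 6(Δ_0 - S'(2)) = 30 and h_2·M_2 + 2h_2·M_3 = 6(S'(5) - Δ_2) = -36.
Solving: M_0 = 478/15, M_1 = -506/15, M_2 = 376/15, M_3 = -458/15.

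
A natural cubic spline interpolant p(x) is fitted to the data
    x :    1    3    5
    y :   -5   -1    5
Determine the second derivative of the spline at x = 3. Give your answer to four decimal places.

With m_i denoting the second derivative at x_i, h_i = 2, 2, and Δ_i = (y_(i+1) − y_i)/h_i = 2, 3:
  2·m_0 + 8·m_1 + 2·m_2 = 6(Δ_1 - Δ_0) = 6
Natural end conditions: m_0 = m_2 = 0.
Hence m_0 = 0, m_1 = 3/4, m_2 = 0.

0.7500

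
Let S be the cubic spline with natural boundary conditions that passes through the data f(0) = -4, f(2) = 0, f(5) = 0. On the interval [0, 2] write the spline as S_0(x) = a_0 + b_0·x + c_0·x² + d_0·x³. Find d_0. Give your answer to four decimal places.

Put M_i = S'' at the i-th knot. Here h = (2, 3) and Δ = (2, 0), so the interior equations h_(i-1)·M_(i-1) + 2(h_(i-1)+h_i)·M_i + h_i·M_(i+1) = 6(Δ_i − Δ_(i-1)) read
  2·M_0 + 10·M_1 + 3·M_2 = 6(Δ_1 - Δ_0) = -12
Natural end conditions: M_0 = M_2 = 0.
Hence M_0 = 0, M_1 = -6/5, M_2 = 0.
On [0, 2], with S_0(x) = a_0 + b_0·x + c_0·x² + d_0·x³: c_0 = M_0/2 = 0, d_0 = (M_1 - M_0)/(6h_0) = -1/10, b_0 = Δ_0 - h_0(2M_0 + M_1)/6 = 12/5.

-0.1000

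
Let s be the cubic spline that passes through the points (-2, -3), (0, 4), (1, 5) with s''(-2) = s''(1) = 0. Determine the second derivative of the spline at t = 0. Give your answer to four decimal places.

With M_i denoting the second derivative at x_i, h_i = 2, 1, and Δ_i = (y_(i+1) − y_i)/h_i = 7/2, 1:
  2·M_0 + 6·M_1 + 1·M_2 = 6(Δ_1 - Δ_0) = -15
Natural end conditions: M_0 = M_2 = 0.
Solving the tridiagonal system: M_0 = 0, M_1 = -5/2, M_2 = 0.

-2.5000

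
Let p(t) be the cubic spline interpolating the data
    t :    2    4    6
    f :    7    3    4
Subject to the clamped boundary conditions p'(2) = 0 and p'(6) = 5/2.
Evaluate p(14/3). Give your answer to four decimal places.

2.3704

Let M_i = p''(x_i). Step sizes h_i = 2, 2; slopes of the chords Δ_i = (y_(i+1) - y_i)/h_i = -2, 1/2.
  2·M_0 + 8·M_1 + 2·M_2 = 6(Δ_1 - Δ_0) = 15
Clamped end conditions give two more equations: 2h_0·M_0 + h_0·M_1 = 6(Δ_0 - p'(2)) = -12 and h_1·M_1 + 2h_1·M_2 = 6(p'(6) - Δ_1) = 12.
Forward elimination and back-substitution give M_0 = -17/4, M_1 = 5/2, M_2 = 7/4.
On [4, 6], p(t) = 3 - 7/4·(t - 4) + 5/4·(t - 4)² - 1/16·(t - 4)³.
With (t - 4) = 2/3: p(14/3) = 64/27.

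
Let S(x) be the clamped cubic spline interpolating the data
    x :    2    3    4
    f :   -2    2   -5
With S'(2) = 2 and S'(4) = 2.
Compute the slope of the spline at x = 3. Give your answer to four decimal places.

Let σ_i = S''(x_i). Step sizes h_i = 1, 1; slopes of the chords Δ_i = (y_(i+1) - y_i)/h_i = 4, -7.
  1·σ_0 + 4·σ_1 + 1·σ_2 = 6(Δ_1 - Δ_0) = -66
Clamped end conditions give two more equations: 2h_0·σ_0 + h_0·σ_1 = 6(Δ_0 - S'(2)) = 12 and h_1·σ_1 + 2h_1·σ_2 = 6(S'(4) - Δ_1) = 54.
Forward elimination and back-substitution give σ_0 = 45/2, σ_1 = -33, σ_2 = 87/2.
On [3, 4], S'(x) = b_1 + 2c_1·(x - 3) + 3d_1·(x - 3)² with b_1 = Δ_1 - h_1(2σ_1 + σ_2)/6 = -13/4, c_1 = σ_1/2 = -33/2, d_1 = (σ_2 - σ_1)/(6h_1) = 51/4. So S'(3) = -13/4.

-3.2500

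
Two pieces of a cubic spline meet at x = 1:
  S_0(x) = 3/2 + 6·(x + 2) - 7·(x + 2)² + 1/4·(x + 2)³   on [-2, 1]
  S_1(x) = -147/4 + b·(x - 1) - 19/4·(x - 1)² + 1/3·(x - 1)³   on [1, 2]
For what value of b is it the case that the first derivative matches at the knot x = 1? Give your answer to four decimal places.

-29.2500

S_0'(x) = 6 - 14·(x + 2) + 3/4·(x + 2)², so S_0'(1) = -117/4. On the right, S_1'(1) = b, so b = -117/4.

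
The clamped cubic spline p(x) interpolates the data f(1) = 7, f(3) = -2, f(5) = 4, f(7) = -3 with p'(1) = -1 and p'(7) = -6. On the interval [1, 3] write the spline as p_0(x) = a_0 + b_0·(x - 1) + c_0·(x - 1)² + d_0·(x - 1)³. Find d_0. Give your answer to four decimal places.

1.6917

Let M_i = p''(x_i). Step sizes h_i = 2, 2, 2; slopes of the chords Δ_i = (y_(i+1) - y_i)/h_i = -9/2, 3, -7/2.
  2·M_0 + 8·M_1 + 2·M_2 = 6(Δ_1 - Δ_0) = 45
  2·M_1 + 8·M_2 + 2·M_3 = 6(Δ_2 - Δ_1) = -39
Clamped end conditions give two more equations: 2h_0·M_0 + h_0·M_1 = 6(Δ_0 - p'(1)) = -21 and h_2·M_2 + 2h_2·M_3 = 6(p'(7) - Δ_2) = -15.
Hence M_0 = -154/15, M_1 = 301/30, M_2 = -221/30, M_3 = -1/15.
On [1, 3], with p_0(x) = a_0 + b_0·(x - 1) + c_0·(x - 1)² + d_0·(x - 1)³: c_0 = M_0/2 = -77/15, d_0 = (M_1 - M_0)/(6h_0) = 203/120, b_0 = Δ_0 - h_0(2M_0 + M_1)/6 = -1.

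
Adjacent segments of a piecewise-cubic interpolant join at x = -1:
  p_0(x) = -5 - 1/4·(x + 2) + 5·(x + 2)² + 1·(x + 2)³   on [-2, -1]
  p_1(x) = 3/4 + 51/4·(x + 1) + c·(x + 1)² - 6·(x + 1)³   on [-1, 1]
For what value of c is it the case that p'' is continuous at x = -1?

p_0''(x) = 10 + 6·(x + 2), so p_0''(-1) = 16. On the right, p_1''(-1) = 2c, so c = 8.

8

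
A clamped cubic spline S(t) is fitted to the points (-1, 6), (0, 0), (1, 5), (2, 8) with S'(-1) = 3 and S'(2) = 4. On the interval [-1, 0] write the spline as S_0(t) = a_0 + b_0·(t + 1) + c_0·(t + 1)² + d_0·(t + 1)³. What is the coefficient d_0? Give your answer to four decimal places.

12.0667

Write m_i for S''(x_i). With h_i = 1, 1, 1 and divided differences Δ_i = -6, 5, 3, the continuity of S' gives the tridiagonal system
  1·m_0 + 4·m_1 + 1·m_2 = 6(Δ_1 - Δ_0) = 66
  1·m_1 + 4·m_2 + 1·m_3 = 6(Δ_2 - Δ_1) = -12
Clamped end conditions give two more equations: 2h_0·m_0 + h_0·m_1 = 6(Δ_0 - S'(-1)) = -54 and h_2·m_2 + 2h_2·m_3 = 6(S'(2) - Δ_2) = 6.
Solving the tridiagonal system: m_0 = -632/15, m_1 = 454/15, m_2 = -194/15, m_3 = 142/15.
On [-1, 0], with S_0(t) = a_0 + b_0·(t + 1) + c_0·(t + 1)² + d_0·(t + 1)³: c_0 = m_0/2 = -316/15, d_0 = (m_1 - m_0)/(6h_0) = 181/15, b_0 = Δ_0 - h_0(2m_0 + m_1)/6 = 3.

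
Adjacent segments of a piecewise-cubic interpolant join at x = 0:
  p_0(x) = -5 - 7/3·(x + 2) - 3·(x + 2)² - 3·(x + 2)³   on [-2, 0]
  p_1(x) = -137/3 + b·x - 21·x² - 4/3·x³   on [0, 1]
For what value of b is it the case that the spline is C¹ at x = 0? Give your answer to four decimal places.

p_0'(x) = -7/3 - 6·(x + 2) - 9·(x + 2)², so p_0'(0) = -151/3. On the right, p_1'(0) = b, so b = -151/3.

-50.3333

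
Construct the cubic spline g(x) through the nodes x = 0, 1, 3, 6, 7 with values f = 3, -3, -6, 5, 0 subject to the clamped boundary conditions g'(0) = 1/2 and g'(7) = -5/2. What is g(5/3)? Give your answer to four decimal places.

With M_i denoting the second derivative at x_i, h_i = 1, 2, 3, 1, and Δ_i = (y_(i+1) − y_i)/h_i = -6, -3/2, 11/3, -5:
  1·M_0 + 6·M_1 + 2·M_2 = 6(Δ_1 - Δ_0) = 27
  2·M_1 + 10·M_2 + 3·M_3 = 6(Δ_2 - Δ_1) = 31
  3·M_2 + 8·M_3 + 1·M_4 = 6(Δ_3 - Δ_2) = -52
Clamped end conditions give two more equations: 2h_0·M_0 + h_0·M_1 = 6(Δ_0 - g'(0)) = -39 and h_3·M_3 + 2h_3·M_4 = 6(g'(7) - Δ_3) = 15.
Forward elimination and back-substitution give M_0 = -2539/111, M_1 = 749/111, M_2 = 521/111, M_3 = -363/37, M_4 = 459/37.
On [1, 3], g(x) = -3 - 1679/222·(x - 1) + 749/222·(x - 1)² - 19/111·(x - 1)³.
With (x - 1) = 2/3: g(5/3) = -19760/2997.

-6.5933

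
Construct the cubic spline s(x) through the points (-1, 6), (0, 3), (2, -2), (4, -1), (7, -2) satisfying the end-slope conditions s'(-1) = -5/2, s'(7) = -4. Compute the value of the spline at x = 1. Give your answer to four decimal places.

-0.0542

With M_i denoting the second derivative at x_i, h_i = 1, 2, 2, 3, and Δ_i = (y_(i+1) − y_i)/h_i = -3, -5/2, 1/2, -1/3:
  1·M_0 + 6·M_1 + 2·M_2 = 6(Δ_1 - Δ_0) = 3
  2·M_1 + 8·M_2 + 2·M_3 = 6(Δ_2 - Δ_1) = 18
  2·M_2 + 10·M_3 + 3·M_4 = 6(Δ_3 - Δ_2) = -5
Clamped end conditions give two more equations: 2h_0·M_0 + h_0·M_1 = 6(Δ_0 - s'(-1)) = -3 and h_3·M_3 + 2h_3·M_4 = 6(s'(7) - Δ_3) = -22.
Solving: M_0 = -80/53, M_1 = 1/53, M_2 = 233/106, M_3 = 10/53, M_4 = -598/159.
On [0, 2], s(x) = 3 - 172/53·x + 1/106·x² + 77/424·x³.
With x = 1: s(1) = -23/424.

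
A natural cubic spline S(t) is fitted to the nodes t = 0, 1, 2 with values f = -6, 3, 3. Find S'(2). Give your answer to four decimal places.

-2.2500

With m_i denoting the second derivative at x_i, h_i = 1, 1, and Δ_i = (y_(i+1) − y_i)/h_i = 9, 0:
  1·m_0 + 4·m_1 + 1·m_2 = 6(Δ_1 - Δ_0) = -54
Natural end conditions: m_0 = m_2 = 0.
Forward elimination and back-substitution give m_0 = 0, m_1 = -27/2, m_2 = 0.
On [1, 2], S'(t) = b_1 + 2c_1·(t - 1) + 3d_1·(t - 1)² with b_1 = Δ_1 - h_1(2m_1 + m_2)/6 = 9/2, c_1 = m_1/2 = -27/4, d_1 = (m_2 - m_1)/(6h_1) = 9/4. So S'(2) = -9/4.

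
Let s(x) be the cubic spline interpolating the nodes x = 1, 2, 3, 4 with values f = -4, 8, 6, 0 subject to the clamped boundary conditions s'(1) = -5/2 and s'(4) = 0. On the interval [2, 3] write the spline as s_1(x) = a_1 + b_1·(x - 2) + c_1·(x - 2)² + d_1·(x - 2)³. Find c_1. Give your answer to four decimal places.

-17.9667

Let σ_i = s''(x_i). Step sizes h_i = 1, 1, 1; slopes of the chords Δ_i = (y_(i+1) - y_i)/h_i = 12, -2, -6.
  1·σ_0 + 4·σ_1 + 1·σ_2 = 6(Δ_1 - Δ_0) = -84
  1·σ_1 + 4·σ_2 + 1·σ_3 = 6(Δ_2 - Δ_1) = -24
Clamped end conditions give two more equations: 2h_0·σ_0 + h_0·σ_1 = 6(Δ_0 - s'(1)) = 87 and h_2·σ_2 + 2h_2·σ_3 = 6(s'(4) - Δ_2) = 36.
Hence σ_0 = 922/15, σ_1 = -539/15, σ_2 = -26/15, σ_3 = 283/15.
On [2, 3], with s_1(x) = a_1 + b_1·(x - 2) + c_1·(x - 2)² + d_1·(x - 2)³: c_1 = σ_1/2 = -539/30, d_1 = (σ_2 - σ_1)/(6h_1) = 57/10, b_1 = Δ_1 - h_1(2σ_1 + σ_2)/6 = 154/15.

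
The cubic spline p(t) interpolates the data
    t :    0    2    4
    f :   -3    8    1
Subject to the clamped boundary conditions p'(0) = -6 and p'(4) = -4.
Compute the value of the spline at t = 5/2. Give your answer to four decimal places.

8.4063

Let M_i = p''(x_i). Step sizes h_i = 2, 2; slopes of the chords Δ_i = (y_(i+1) - y_i)/h_i = 11/2, -7/2.
  2·M_0 + 8·M_1 + 2·M_2 = 6(Δ_1 - Δ_0) = -54
Clamped end conditions give two more equations: 2h_0·M_0 + h_0·M_1 = 6(Δ_0 - p'(0)) = 69 and h_1·M_1 + 2h_1·M_2 = 6(p'(4) - Δ_1) = -3.
Hence M_0 = 49/2, M_1 = -29/2, M_2 = 13/2.
On [2, 4], p(t) = 8 + 4·(t - 2) - 29/4·(t - 2)² + 7/4·(t - 2)³.
With (t - 2) = 1/2: p(5/2) = 269/32.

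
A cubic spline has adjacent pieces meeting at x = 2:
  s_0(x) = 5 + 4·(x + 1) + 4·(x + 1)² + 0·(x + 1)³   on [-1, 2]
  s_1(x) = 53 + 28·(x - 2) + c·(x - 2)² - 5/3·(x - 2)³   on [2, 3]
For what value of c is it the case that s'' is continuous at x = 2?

4

s_0''(x) = 8 + 0·(x + 1), so s_0''(2) = 8. On the right, s_1''(2) = 2c, so c = 4.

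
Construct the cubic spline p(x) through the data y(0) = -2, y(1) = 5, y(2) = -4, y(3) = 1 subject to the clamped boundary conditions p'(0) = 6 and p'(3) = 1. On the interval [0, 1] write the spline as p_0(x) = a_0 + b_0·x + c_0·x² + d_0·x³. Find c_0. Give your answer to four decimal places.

Let M_i = p''(x_i). Step sizes h_i = 1, 1, 1; slopes of the chords Δ_i = (y_(i+1) - y_i)/h_i = 7, -9, 5.
  1·M_0 + 4·M_1 + 1·M_2 = 6(Δ_1 - Δ_0) = -96
  1·M_1 + 4·M_2 + 1·M_3 = 6(Δ_2 - Δ_1) = 84
Clamped end conditions give two more equations: 2h_0·M_0 + h_0·M_1 = 6(Δ_0 - p'(0)) = 6 and h_2·M_2 + 2h_2·M_3 = 6(p'(3) - Δ_2) = -24.
Hence M_0 = 68/3, M_1 = -118/3, M_2 = 116/3, M_3 = -94/3.
On [0, 1], with p_0(x) = a_0 + b_0·x + c_0·x² + d_0·x³: c_0 = M_0/2 = 34/3, d_0 = (M_1 - M_0)/(6h_0) = -31/3, b_0 = Δ_0 - h_0(2M_0 + M_1)/6 = 6.

11.3333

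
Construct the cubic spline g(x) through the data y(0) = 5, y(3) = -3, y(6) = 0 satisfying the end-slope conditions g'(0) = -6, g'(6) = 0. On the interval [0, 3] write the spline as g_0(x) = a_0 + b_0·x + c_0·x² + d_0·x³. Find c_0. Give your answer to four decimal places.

1.2500

Write m_i for g''(x_i). With h_i = 3, 3 and divided differences Δ_i = -8/3, 1, the continuity of g' gives the tridiagonal system
  3·m_0 + 12·m_1 + 3·m_2 = 6(Δ_1 - Δ_0) = 22
Clamped end conditions give two more equations: 2h_0·m_0 + h_0·m_1 = 6(Δ_0 - g'(0)) = 20 and h_1·m_1 + 2h_1·m_2 = 6(g'(6) - Δ_1) = -6.
Solving: m_0 = 5/2, m_1 = 5/3, m_2 = -11/6.
On [0, 3], with g_0(x) = a_0 + b_0·x + c_0·x² + d_0·x³: c_0 = m_0/2 = 5/4, d_0 = (m_1 - m_0)/(6h_0) = -5/108, b_0 = Δ_0 - h_0(2m_0 + m_1)/6 = -6.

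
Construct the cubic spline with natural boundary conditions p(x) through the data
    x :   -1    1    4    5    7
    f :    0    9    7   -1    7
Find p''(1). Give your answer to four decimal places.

With M_i denoting the second derivative at x_i, h_i = 2, 3, 1, 2, and Δ_i = (y_(i+1) − y_i)/h_i = 9/2, -2/3, -8, 4:
  2·M_0 + 10·M_1 + 3·M_2 = 6(Δ_1 - Δ_0) = -31
  3·M_1 + 8·M_2 + 1·M_3 = 6(Δ_2 - Δ_1) = -44
  1·M_2 + 6·M_3 + 2·M_4 = 6(Δ_3 - Δ_2) = 72
Natural end conditions: M_0 = M_4 = 0.
Hence M_0 = 0, M_1 = -449/416, M_2 = -1401/208, M_3 = 5459/416, M_4 = 0.

-1.0793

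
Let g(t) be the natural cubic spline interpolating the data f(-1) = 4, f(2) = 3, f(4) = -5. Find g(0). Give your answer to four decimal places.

4.6444

Let M_i = g''(x_i). Step sizes h_i = 3, 2; slopes of the chords Δ_i = (y_(i+1) - y_i)/h_i = -1/3, -4.
  3·M_0 + 10·M_1 + 2·M_2 = 6(Δ_1 - Δ_0) = -22
Natural end conditions: M_0 = M_2 = 0.
Solving the tridiagonal system: M_0 = 0, M_1 = -11/5, M_2 = 0.
On [-1, 2], g(t) = 4 + 23/30·(t + 1) + 0·(t + 1)² - 11/90·(t + 1)³.
With (t + 1) = 1: g(0) = 209/45.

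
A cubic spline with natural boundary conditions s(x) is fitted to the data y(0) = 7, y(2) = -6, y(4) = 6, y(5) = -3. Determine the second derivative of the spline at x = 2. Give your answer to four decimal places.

Put M_i = s'' at the i-th knot. Here h = (2, 2, 1) and Δ = (-13/2, 6, -9), so the interior equations h_(i-1)·M_(i-1) + 2(h_(i-1)+h_i)·M_i + h_i·M_(i+1) = 6(Δ_i − Δ_(i-1)) read
  2·M_0 + 8·M_1 + 2·M_2 = 6(Δ_1 - Δ_0) = 75
  2·M_1 + 6·M_2 + 1·M_3 = 6(Δ_2 - Δ_1) = -90
Natural end conditions: M_0 = M_3 = 0.
Forward elimination and back-substitution give M_0 = 0, M_1 = 315/22, M_2 = -435/22, M_3 = 0.

14.3182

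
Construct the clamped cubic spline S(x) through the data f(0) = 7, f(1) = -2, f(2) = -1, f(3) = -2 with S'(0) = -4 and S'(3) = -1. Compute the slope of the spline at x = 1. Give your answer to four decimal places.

With m_i denoting the second derivative at x_i, h_i = 1, 1, 1, and Δ_i = (y_(i+1) − y_i)/h_i = -9, 1, -1:
  1·m_0 + 4·m_1 + 1·m_2 = 6(Δ_1 - Δ_0) = 60
  1·m_1 + 4·m_2 + 1·m_3 = 6(Δ_2 - Δ_1) = -12
Clamped end conditions give two more equations: 2h_0·m_0 + h_0·m_1 = 6(Δ_0 - S'(0)) = -30 and h_2·m_2 + 2h_2·m_3 = 6(S'(3) - Δ_2) = 0.
Solving: m_0 = -136/5, m_1 = 122/5, m_2 = -52/5, m_3 = 26/5.
On [1, 2], S'(x) = b_1 + 2c_1·(x - 1) + 3d_1·(x - 1)² with b_1 = Δ_1 - h_1(2m_1 + m_2)/6 = -27/5, c_1 = m_1/2 = 61/5, d_1 = (m_2 - m_1)/(6h_1) = -29/5. So S'(1) = -27/5.

-5.4000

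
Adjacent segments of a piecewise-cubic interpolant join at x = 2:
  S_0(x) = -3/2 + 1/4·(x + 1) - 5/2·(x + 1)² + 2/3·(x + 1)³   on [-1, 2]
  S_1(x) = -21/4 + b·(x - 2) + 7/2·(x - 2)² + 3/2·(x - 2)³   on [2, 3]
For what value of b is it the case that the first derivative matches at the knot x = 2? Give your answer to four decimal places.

3.2500

S_0'(x) = 1/4 - 5·(x + 1) + 2·(x + 1)², so S_0'(2) = 13/4. On the right, S_1'(2) = b, so b = 13/4.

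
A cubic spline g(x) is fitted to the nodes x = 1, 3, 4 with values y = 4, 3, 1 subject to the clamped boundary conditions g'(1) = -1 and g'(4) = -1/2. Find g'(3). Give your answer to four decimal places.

Put M_i = g'' at the i-th knot. Here h = (2, 1) and Δ = (-1/2, -2), so the interior equations h_(i-1)·M_(i-1) + 2(h_(i-1)+h_i)·M_i + h_i·M_(i+1) = 6(Δ_i − Δ_(i-1)) read
  2·M_0 + 6·M_1 + 1·M_2 = 6(Δ_1 - Δ_0) = -9
Clamped end conditions give two more equations: 2h_0·M_0 + h_0·M_1 = 6(Δ_0 - g'(1)) = 3 and h_1·M_1 + 2h_1·M_2 = 6(g'(4) - Δ_1) = 9.
Solving: M_0 = 29/12, M_1 = -10/3, M_2 = 37/6.
On [3, 4], g'(x) = b_1 + 2c_1·(x - 3) + 3d_1·(x - 3)² with b_1 = Δ_1 - h_1(2M_1 + M_2)/6 = -23/12, c_1 = M_1/2 = -5/3, d_1 = (M_2 - M_1)/(6h_1) = 19/12. So g'(3) = -23/12.

-1.9167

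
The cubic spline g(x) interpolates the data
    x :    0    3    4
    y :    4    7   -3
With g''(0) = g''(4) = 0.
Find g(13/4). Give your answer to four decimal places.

4.9512

With σ_i denoting the second derivative at x_i, h_i = 3, 1, and Δ_i = (y_(i+1) − y_i)/h_i = 1, -10:
  3·σ_0 + 8·σ_1 + 1·σ_2 = 6(Δ_1 - Δ_0) = -66
Natural end conditions: σ_0 = σ_2 = 0.
Solving the tridiagonal system: σ_0 = 0, σ_1 = -33/4, σ_2 = 0.
On [3, 4], g(x) = 7 - 29/4·(x - 3) - 33/8·(x - 3)² + 11/8·(x - 3)³.
With (x - 3) = 1/4: g(13/4) = 2535/512.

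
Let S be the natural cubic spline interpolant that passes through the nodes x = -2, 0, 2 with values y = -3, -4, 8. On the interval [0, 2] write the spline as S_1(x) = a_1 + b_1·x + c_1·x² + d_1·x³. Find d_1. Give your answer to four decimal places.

Let m_i = S''(x_i). Step sizes h_i = 2, 2; slopes of the chords Δ_i = (y_(i+1) - y_i)/h_i = -1/2, 6.
  2·m_0 + 8·m_1 + 2·m_2 = 6(Δ_1 - Δ_0) = 39
Natural end conditions: m_0 = m_2 = 0.
Solving: m_0 = 0, m_1 = 39/8, m_2 = 0.
On [0, 2], with S_1(x) = a_1 + b_1·x + c_1·x² + d_1·x³: c_1 = m_1/2 = 39/16, d_1 = (m_2 - m_1)/(6h_1) = -13/32, b_1 = Δ_1 - h_1(2m_1 + m_2)/6 = 11/4.

-0.4063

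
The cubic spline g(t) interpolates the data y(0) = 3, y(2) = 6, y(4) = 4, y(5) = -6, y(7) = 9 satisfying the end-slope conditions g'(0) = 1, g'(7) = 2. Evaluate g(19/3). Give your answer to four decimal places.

With m_i denoting the second derivative at x_i, h_i = 2, 2, 1, 2, and Δ_i = (y_(i+1) − y_i)/h_i = 3/2, -1, -10, 15/2:
  2·m_0 + 8·m_1 + 2·m_2 = 6(Δ_1 - Δ_0) = -15
  2·m_1 + 6·m_2 + 1·m_3 = 6(Δ_2 - Δ_1) = -54
  1·m_2 + 6·m_3 + 2·m_4 = 6(Δ_3 - Δ_2) = 105
Clamped end conditions give two more equations: 2h_0·m_0 + h_0·m_1 = 6(Δ_0 - g'(0)) = 3 and h_3·m_3 + 2h_3·m_4 = 6(g'(7) - Δ_3) = -33.
Solving: m_0 = -5/61, m_1 = 203/122, m_2 = -1717/122, m_3 = 1654/61, m_4 = -5321/244.
On [5, 7], g(t) = -6 - 807/244·(t - 5) + 827/61·(t - 5)² - 3979/976·(t - 5)³.
With (t - 5) = 4/3: g(19/3) = 6635/1647.

4.0285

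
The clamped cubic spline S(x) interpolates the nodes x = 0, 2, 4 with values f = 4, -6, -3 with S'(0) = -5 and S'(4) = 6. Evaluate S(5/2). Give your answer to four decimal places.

Let m_i = S''(x_i). Step sizes h_i = 2, 2; slopes of the chords Δ_i = (y_(i+1) - y_i)/h_i = -5, 3/2.
  2·m_0 + 8·m_1 + 2·m_2 = 6(Δ_1 - Δ_0) = 39
Clamped end conditions give two more equations: 2h_0·m_0 + h_0·m_1 = 6(Δ_0 - S'(0)) = 0 and h_1·m_1 + 2h_1·m_2 = 6(S'(4) - Δ_1) = 27.
Solving the tridiagonal system: m_0 = -17/8, m_1 = 17/4, m_2 = 37/8.
On [2, 4], S(x) = -6 - 23/8·(x - 2) + 17/8·(x - 2)² + 1/32·(x - 2)³.
With (x - 2) = 1/2: S(5/2) = -1767/256.

-6.9023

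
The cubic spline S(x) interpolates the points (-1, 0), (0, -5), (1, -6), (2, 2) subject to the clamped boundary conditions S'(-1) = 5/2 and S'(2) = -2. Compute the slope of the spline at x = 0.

Let M_i = S''(x_i). Step sizes h_i = 1, 1, 1; slopes of the chords Δ_i = (y_(i+1) - y_i)/h_i = -5, -1, 8.
  1·M_0 + 4·M_1 + 1·M_2 = 6(Δ_1 - Δ_0) = 24
  1·M_1 + 4·M_2 + 1·M_3 = 6(Δ_2 - Δ_1) = 54
Clamped end conditions give two more equations: 2h_0·M_0 + h_0·M_1 = 6(Δ_0 - S'(-1)) = -45 and h_2·M_2 + 2h_2·M_3 = 6(S'(2) - Δ_2) = -60.
Solving: M_0 = -26, M_1 = 7, M_2 = 22, M_3 = -41.
On [0, 1], S'(x) = b_1 + 2c_1·x + 3d_1·x² with b_1 = Δ_1 - h_1(2M_1 + M_2)/6 = -7, c_1 = M_1/2 = 7/2, d_1 = (M_2 - M_1)/(6h_1) = 5/2. So S'(0) = -7.

-7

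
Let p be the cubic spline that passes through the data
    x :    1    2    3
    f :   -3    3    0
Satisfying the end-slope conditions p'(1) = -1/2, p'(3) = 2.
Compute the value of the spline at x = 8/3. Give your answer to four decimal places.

0.6204

Let M_i = p''(x_i). Step sizes h_i = 1, 1; slopes of the chords Δ_i = (y_(i+1) - y_i)/h_i = 6, -3.
  1·M_0 + 4·M_1 + 1·M_2 = 6(Δ_1 - Δ_0) = -54
Clamped end conditions give two more equations: 2h_0·M_0 + h_0·M_1 = 6(Δ_0 - p'(1)) = 39 and h_1·M_1 + 2h_1·M_2 = 6(p'(3) - Δ_1) = 30.
Solving the tridiagonal system: M_0 = 137/4, M_1 = -59/2, M_2 = 119/4.
On [2, 3], p(x) = 3 + 15/8·(x - 2) - 59/4·(x - 2)² + 79/8·(x - 2)³.
With (x - 2) = 2/3: p(8/3) = 67/108.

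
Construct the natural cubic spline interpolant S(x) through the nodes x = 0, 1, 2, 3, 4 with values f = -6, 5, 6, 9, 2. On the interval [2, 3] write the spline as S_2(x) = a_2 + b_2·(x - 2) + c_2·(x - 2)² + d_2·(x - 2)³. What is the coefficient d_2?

-5

Let m_i = S''(x_i). Step sizes h_i = 1, 1, 1, 1; slopes of the chords Δ_i = (y_(i+1) - y_i)/h_i = 11, 1, 3, -7.
  1·m_0 + 4·m_1 + 1·m_2 = 6(Δ_1 - Δ_0) = -60
  1·m_1 + 4·m_2 + 1·m_3 = 6(Δ_2 - Δ_1) = 12
  1·m_2 + 4·m_3 + 1·m_4 = 6(Δ_3 - Δ_2) = -60
Natural end conditions: m_0 = m_4 = 0.
Forward elimination and back-substitution give m_0 = 0, m_1 = -18, m_2 = 12, m_3 = -18, m_4 = 0.
On [2, 3], with S_2(x) = a_2 + b_2·(x - 2) + c_2·(x - 2)² + d_2·(x - 2)³: c_2 = m_2/2 = 6, d_2 = (m_3 - m_2)/(6h_2) = -5, b_2 = Δ_2 - h_2(2m_2 + m_3)/6 = 2.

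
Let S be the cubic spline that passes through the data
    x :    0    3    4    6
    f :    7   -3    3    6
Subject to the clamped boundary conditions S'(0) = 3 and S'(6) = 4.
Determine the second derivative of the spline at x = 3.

Let M_i = S''(x_i). Step sizes h_i = 3, 1, 2; slopes of the chords Δ_i = (y_(i+1) - y_i)/h_i = -10/3, 6, 3/2.
  3·M_0 + 8·M_1 + 1·M_2 = 6(Δ_1 - Δ_0) = 56
  1·M_1 + 6·M_2 + 2·M_3 = 6(Δ_2 - Δ_1) = -27
Clamped end conditions give two more equations: 2h_0·M_0 + h_0·M_1 = 6(Δ_0 - S'(0)) = -38 and h_2·M_2 + 2h_2·M_3 = 6(S'(6) - Δ_2) = 15.
Forward elimination and back-substitution give M_0 = -77/6, M_1 = 13, M_2 = -19/2, M_3 = 17/2.

13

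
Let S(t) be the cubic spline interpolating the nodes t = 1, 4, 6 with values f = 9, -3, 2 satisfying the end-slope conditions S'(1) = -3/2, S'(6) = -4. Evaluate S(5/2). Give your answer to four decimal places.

1.9313

With M_i denoting the second derivative at x_i, h_i = 3, 2, and Δ_i = (y_(i+1) − y_i)/h_i = -4, 5/2:
  3·M_0 + 10·M_1 + 2·M_2 = 6(Δ_1 - Δ_0) = 39
Clamped end conditions give two more equations: 2h_0·M_0 + h_0·M_1 = 6(Δ_0 - S'(1)) = -15 and h_1·M_1 + 2h_1·M_2 = 6(S'(6) - Δ_1) = -39.
Solving the tridiagonal system: M_0 = -69/10, M_1 = 44/5, M_2 = -283/20.
On [1, 4], S(t) = 9 - 3/2·(t - 1) - 69/20·(t - 1)² + 157/180·(t - 1)³.
With (t - 1) = 3/2: S(5/2) = 309/160.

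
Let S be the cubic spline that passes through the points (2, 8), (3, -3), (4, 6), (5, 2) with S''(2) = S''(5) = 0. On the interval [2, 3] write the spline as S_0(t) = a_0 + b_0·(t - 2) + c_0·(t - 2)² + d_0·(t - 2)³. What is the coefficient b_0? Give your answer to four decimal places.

Put M_i = S'' at the i-th knot. Here h = (1, 1, 1) and Δ = (-11, 9, -4), so the interior equations h_(i-1)·M_(i-1) + 2(h_(i-1)+h_i)·M_i + h_i·M_(i+1) = 6(Δ_i − Δ_(i-1)) read
  1·M_0 + 4·M_1 + 1·M_2 = 6(Δ_1 - Δ_0) = 120
  1·M_1 + 4·M_2 + 1·M_3 = 6(Δ_2 - Δ_1) = -78
Natural end conditions: M_0 = M_3 = 0.
Forward elimination and back-substitution give M_0 = 0, M_1 = 186/5, M_2 = -144/5, M_3 = 0.
On [2, 3], with S_0(t) = a_0 + b_0·(t - 2) + c_0·(t - 2)² + d_0·(t - 2)³: c_0 = M_0/2 = 0, d_0 = (M_1 - M_0)/(6h_0) = 31/5, b_0 = Δ_0 - h_0(2M_0 + M_1)/6 = -86/5.

-17.2000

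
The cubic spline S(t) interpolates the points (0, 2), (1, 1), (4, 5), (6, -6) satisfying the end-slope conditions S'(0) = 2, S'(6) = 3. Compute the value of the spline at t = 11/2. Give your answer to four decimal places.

Write M_i for S''(x_i). With h_i = 1, 3, 2 and divided differences Δ_i = -1, 4/3, -11/2, the continuity of S' gives the tridiagonal system
  1·M_0 + 8·M_1 + 3·M_2 = 6(Δ_1 - Δ_0) = 14
  3·M_1 + 10·M_2 + 2·M_3 = 6(Δ_2 - Δ_1) = -41
Clamped end conditions give two more equations: 2h_0·M_0 + h_0·M_1 = 6(Δ_0 - S'(0)) = -18 and h_2·M_2 + 2h_2·M_3 = 6(S'(6) - Δ_2) = 51.
Solving the tridiagonal system: M_0 = -973/78, M_1 = 271/39, M_2 = -757/78, M_3 = 1373/78.
On [4, 6], S(t) = 5 - 191/39·(t - 4) - 757/156·(t - 4)² + 355/156·(t - 4)³.
With (t - 4) = 3/2: S(11/2) = -2323/416.

-5.5841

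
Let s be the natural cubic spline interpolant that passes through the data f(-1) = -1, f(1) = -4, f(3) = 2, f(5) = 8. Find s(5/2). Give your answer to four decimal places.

With M_i denoting the second derivative at x_i, h_i = 2, 2, 2, and Δ_i = (y_(i+1) − y_i)/h_i = -3/2, 3, 3:
  2·M_0 + 8·M_1 + 2·M_2 = 6(Δ_1 - Δ_0) = 27
  2·M_1 + 8·M_2 + 2·M_3 = 6(Δ_2 - Δ_1) = 0
Natural end conditions: M_0 = M_3 = 0.
Solving the tridiagonal system: M_0 = 0, M_1 = 18/5, M_2 = -9/10, M_3 = 0.
On [1, 3], s(x) = -4 + 9/10·(x - 1) + 9/5·(x - 1)² - 3/8·(x - 1)³.
With (x - 1) = 3/2: s(5/2) = 43/320.

0.1344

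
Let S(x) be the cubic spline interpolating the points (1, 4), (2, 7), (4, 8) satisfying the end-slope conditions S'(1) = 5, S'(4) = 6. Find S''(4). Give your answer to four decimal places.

Write m_i for S''(x_i). With h_i = 1, 2 and divided differences Δ_i = 3, 1/2, the continuity of S' gives the tridiagonal system
  1·m_0 + 6·m_1 + 2·m_2 = 6(Δ_1 - Δ_0) = -15
Clamped end conditions give two more equations: 2h_0·m_0 + h_0·m_1 = 6(Δ_0 - S'(1)) = -12 and h_1·m_1 + 2h_1·m_2 = 6(S'(4) - Δ_1) = 33.
Solving the tridiagonal system: m_0 = -19/6, m_1 = -17/3, m_2 = 133/12.

11.0833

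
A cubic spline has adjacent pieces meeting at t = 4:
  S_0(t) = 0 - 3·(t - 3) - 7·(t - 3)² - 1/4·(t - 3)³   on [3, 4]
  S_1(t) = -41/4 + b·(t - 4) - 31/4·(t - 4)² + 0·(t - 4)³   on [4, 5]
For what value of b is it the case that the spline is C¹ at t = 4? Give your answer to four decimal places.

-17.7500

S_0'(t) = -3 - 14·(t - 3) - 3/4·(t - 3)², so S_0'(4) = -71/4. On the right, S_1'(4) = b, so b = -71/4.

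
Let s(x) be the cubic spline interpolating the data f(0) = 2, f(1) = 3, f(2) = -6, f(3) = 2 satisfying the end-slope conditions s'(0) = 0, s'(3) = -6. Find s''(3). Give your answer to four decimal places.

-67.2000

With M_i denoting the second derivative at x_i, h_i = 1, 1, 1, and Δ_i = (y_(i+1) − y_i)/h_i = 1, -9, 8:
  1·M_0 + 4·M_1 + 1·M_2 = 6(Δ_1 - Δ_0) = -60
  1·M_1 + 4·M_2 + 1·M_3 = 6(Δ_2 - Δ_1) = 102
Clamped end conditions give two more equations: 2h_0·M_0 + h_0·M_1 = 6(Δ_0 - s'(0)) = 6 and h_2·M_2 + 2h_2·M_3 = 6(s'(3) - Δ_2) = -84.
Solving: M_0 = 96/5, M_1 = -162/5, M_2 = 252/5, M_3 = -336/5.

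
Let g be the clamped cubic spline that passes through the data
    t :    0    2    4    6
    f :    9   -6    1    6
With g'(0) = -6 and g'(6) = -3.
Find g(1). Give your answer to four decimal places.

Write M_i for g''(x_i). With h_i = 2, 2, 2 and divided differences Δ_i = -15/2, 7/2, 5/2, the continuity of g' gives the tridiagonal system
  2·M_0 + 8·M_1 + 2·M_2 = 6(Δ_1 - Δ_0) = 66
  2·M_1 + 8·M_2 + 2·M_3 = 6(Δ_2 - Δ_1) = -6
Clamped end conditions give two more equations: 2h_0·M_0 + h_0·M_1 = 6(Δ_0 - g'(0)) = -9 and h_2·M_2 + 2h_2·M_3 = 6(g'(6) - Δ_2) = -33.
Hence M_0 = -15/2, M_1 = 21/2, M_2 = -3/2, M_3 = -15/2.
On [0, 2], g(t) = 9 - 6·t - 15/4·t² + 3/2·t³.
With t = 1: g(1) = 3/4.

0.7500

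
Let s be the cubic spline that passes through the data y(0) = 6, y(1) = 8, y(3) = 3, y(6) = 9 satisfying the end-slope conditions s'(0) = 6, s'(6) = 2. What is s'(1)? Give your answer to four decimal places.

-1.0614

Put σ_i = s'' at the i-th knot. Here h = (1, 2, 3) and Δ = (2, -5/2, 2), so the interior equations h_(i-1)·σ_(i-1) + 2(h_(i-1)+h_i)·σ_i + h_i·σ_(i+1) = 6(Δ_i − Δ_(i-1)) read
  1·σ_0 + 6·σ_1 + 2·σ_2 = 6(Δ_1 - Δ_0) = -27
  2·σ_1 + 10·σ_2 + 3·σ_3 = 6(Δ_2 - Δ_1) = 27
Clamped end conditions give two more equations: 2h_0·σ_0 + h_0·σ_1 = 6(Δ_0 - s'(0)) = -24 and h_2·σ_2 + 2h_2·σ_3 = 6(s'(6) - Δ_2) = 0.
Hence σ_0 = -563/57, σ_1 = -242/57, σ_2 = 238/57, σ_3 = -119/57.
On [1, 3], s'(x) = b_1 + 2c_1·(x - 1) + 3d_1·(x - 1)² with b_1 = Δ_1 - h_1(2σ_1 + σ_2)/6 = -121/114, c_1 = σ_1/2 = -121/57, d_1 = (σ_2 - σ_1)/(6h_1) = 40/57. So s'(1) = -121/114.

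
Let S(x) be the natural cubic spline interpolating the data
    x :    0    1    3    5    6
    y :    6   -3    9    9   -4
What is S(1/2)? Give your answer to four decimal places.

0.4375

Let σ_i = S''(x_i). Step sizes h_i = 1, 2, 2, 1; slopes of the chords Δ_i = (y_(i+1) - y_i)/h_i = -9, 6, 0, -13.
  1·σ_0 + 6·σ_1 + 2·σ_2 = 6(Δ_1 - Δ_0) = 90
  2·σ_1 + 8·σ_2 + 2·σ_3 = 6(Δ_2 - Δ_1) = -36
  2·σ_2 + 6·σ_3 + 1·σ_4 = 6(Δ_3 - Δ_2) = -78
Natural end conditions: σ_0 = σ_4 = 0.
Solving the tridiagonal system: σ_0 = 0, σ_1 = 17, σ_2 = -6, σ_3 = -11, σ_4 = 0.
On [0, 1], S(x) = 6 - 71/6·x + 0·x² + 17/6·x³.
With x = 1/2: S(1/2) = 7/16.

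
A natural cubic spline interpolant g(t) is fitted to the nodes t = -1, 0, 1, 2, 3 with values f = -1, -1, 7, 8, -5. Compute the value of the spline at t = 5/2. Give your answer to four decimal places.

Write σ_i for g''(x_i). With h_i = 1, 1, 1, 1 and divided differences Δ_i = 0, 8, 1, -13, the continuity of g' gives the tridiagonal system
  1·σ_0 + 4·σ_1 + 1·σ_2 = 6(Δ_1 - Δ_0) = 48
  1·σ_1 + 4·σ_2 + 1·σ_3 = 6(Δ_2 - Δ_1) = -42
  1·σ_2 + 4·σ_3 + 1·σ_4 = 6(Δ_3 - Δ_2) = -84
Natural end conditions: σ_0 = σ_4 = 0.
Forward elimination and back-substitution give σ_0 = 0, σ_1 = 201/14, σ_2 = -66/7, σ_3 = -261/14, σ_4 = 0.
On [2, 3], g(t) = 8 - 95/14·(t - 2) - 261/28·(t - 2)² + 87/28·(t - 2)³.
With (t - 2) = 1/2: g(5/2) = 597/224.

2.6652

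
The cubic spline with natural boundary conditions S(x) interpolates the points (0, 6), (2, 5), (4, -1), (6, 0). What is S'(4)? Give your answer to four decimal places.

Write σ_i for S''(x_i). With h_i = 2, 2, 2 and divided differences Δ_i = -1/2, -3, 1/2, the continuity of S' gives the tridiagonal system
  2·σ_0 + 8·σ_1 + 2·σ_2 = 6(Δ_1 - Δ_0) = -15
  2·σ_1 + 8·σ_2 + 2·σ_3 = 6(Δ_2 - Δ_1) = 21
Natural end conditions: σ_0 = σ_3 = 0.
Solving: σ_0 = 0, σ_1 = -27/10, σ_2 = 33/10, σ_3 = 0.
On [4, 6], S'(x) = b_2 + 2c_2·(x - 4) + 3d_2·(x - 4)² with b_2 = Δ_2 - h_2(2σ_2 + σ_3)/6 = -17/10, c_2 = σ_2/2 = 33/20, d_2 = (σ_3 - σ_2)/(6h_2) = -11/40. So S'(4) = -17/10.

-1.7000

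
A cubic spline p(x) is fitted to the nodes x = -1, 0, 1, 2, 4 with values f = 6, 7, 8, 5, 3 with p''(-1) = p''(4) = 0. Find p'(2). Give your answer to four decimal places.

-3.1395

With m_i denoting the second derivative at x_i, h_i = 1, 1, 1, 2, and Δ_i = (y_(i+1) − y_i)/h_i = 1, 1, -3, -1:
  1·m_0 + 4·m_1 + 1·m_2 = 6(Δ_1 - Δ_0) = 0
  1·m_1 + 4·m_2 + 1·m_3 = 6(Δ_2 - Δ_1) = -24
  1·m_2 + 6·m_3 + 2·m_4 = 6(Δ_3 - Δ_2) = 12
Natural end conditions: m_0 = m_4 = 0.
Hence m_0 = 0, m_1 = 78/43, m_2 = -312/43, m_3 = 138/43, m_4 = 0.
On [2, 4], p'(x) = b_3 + 2c_3·(x - 2) + 3d_3·(x - 2)² with b_3 = Δ_3 - h_3(2m_3 + m_4)/6 = -135/43, c_3 = m_3/2 = 69/43, d_3 = (m_4 - m_3)/(6h_3) = -23/86. So p'(2) = -135/43.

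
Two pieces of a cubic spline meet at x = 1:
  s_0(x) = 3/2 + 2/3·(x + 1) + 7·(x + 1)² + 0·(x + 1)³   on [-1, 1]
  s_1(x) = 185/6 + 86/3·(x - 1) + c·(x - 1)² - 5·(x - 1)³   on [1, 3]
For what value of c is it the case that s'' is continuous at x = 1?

s_0''(x) = 14 + 0·(x + 1), so s_0''(1) = 14. On the right, s_1''(1) = 2c, so c = 7.

7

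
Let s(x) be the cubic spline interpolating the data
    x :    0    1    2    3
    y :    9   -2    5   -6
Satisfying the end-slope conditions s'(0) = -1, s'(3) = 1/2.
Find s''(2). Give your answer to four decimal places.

Let σ_i = s''(x_i). Step sizes h_i = 1, 1, 1; slopes of the chords Δ_i = (y_(i+1) - y_i)/h_i = -11, 7, -11.
  1·σ_0 + 4·σ_1 + 1·σ_2 = 6(Δ_1 - Δ_0) = 108
  1·σ_1 + 4·σ_2 + 1·σ_3 = 6(Δ_2 - Δ_1) = -108
Clamped end conditions give two more equations: 2h_0·σ_0 + h_0·σ_1 = 6(Δ_0 - s'(0)) = -60 and h_2·σ_2 + 2h_2·σ_3 = 6(s'(3) - Δ_2) = 69.
Solving: σ_0 = -289/5, σ_1 = 278/5, σ_2 = -283/5, σ_3 = 314/5.

-56.6000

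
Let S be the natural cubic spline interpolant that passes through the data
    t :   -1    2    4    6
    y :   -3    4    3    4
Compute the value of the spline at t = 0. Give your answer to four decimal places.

With m_i denoting the second derivative at x_i, h_i = 3, 2, 2, and Δ_i = (y_(i+1) − y_i)/h_i = 7/3, -1/2, 1/2:
  3·m_0 + 10·m_1 + 2·m_2 = 6(Δ_1 - Δ_0) = -17
  2·m_1 + 8·m_2 + 2·m_3 = 6(Δ_2 - Δ_1) = 6
Natural end conditions: m_0 = m_3 = 0.
Forward elimination and back-substitution give m_0 = 0, m_1 = -37/19, m_2 = 47/38, m_3 = 0.
On [-1, 2], S(t) = -3 + 377/114·(t + 1) + 0·(t + 1)² - 37/342·(t + 1)³.
With (t + 1) = 1: S(0) = 34/171.

0.1988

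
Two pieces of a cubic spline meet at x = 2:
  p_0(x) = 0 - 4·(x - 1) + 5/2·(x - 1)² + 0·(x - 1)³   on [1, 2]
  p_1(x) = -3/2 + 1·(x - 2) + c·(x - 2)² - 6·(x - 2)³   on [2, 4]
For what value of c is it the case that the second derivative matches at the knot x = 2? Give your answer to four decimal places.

p_0''(x) = 5 + 0·(x - 1), so p_0''(2) = 5. On the right, p_1''(2) = 2c, so c = 5/2.

2.5000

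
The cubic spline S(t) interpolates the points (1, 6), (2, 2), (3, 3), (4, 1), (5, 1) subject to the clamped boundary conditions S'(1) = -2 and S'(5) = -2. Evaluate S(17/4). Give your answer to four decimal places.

0.9556

Put m_i = S'' at the i-th knot. Here h = (1, 1, 1, 1) and Δ = (-4, 1, -2, 0), so the interior equations h_(i-1)·m_(i-1) + 2(h_(i-1)+h_i)·m_i + h_i·m_(i+1) = 6(Δ_i − Δ_(i-1)) read
  1·m_0 + 4·m_1 + 1·m_2 = 6(Δ_1 - Δ_0) = 30
  1·m_1 + 4·m_2 + 1·m_3 = 6(Δ_2 - Δ_1) = -18
  1·m_2 + 4·m_3 + 1·m_4 = 6(Δ_3 - Δ_2) = 12
Clamped end conditions give two more equations: 2h_0·m_0 + h_0·m_1 = 6(Δ_0 - S'(1)) = -12 and h_3·m_3 + 2h_3·m_4 = 6(S'(5) - Δ_3) = -12.
Solving: m_0 = -351/28, m_1 = 183/14, m_2 = -39/4, m_3 = 111/14, m_4 = -279/28.
On [4, 5], S(t) = 1 - 55/56·(t - 4) + 111/28·(t - 4)² - 167/56·(t - 4)³.
With (t - 4) = 1/4: S(17/4) = 3425/3584.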